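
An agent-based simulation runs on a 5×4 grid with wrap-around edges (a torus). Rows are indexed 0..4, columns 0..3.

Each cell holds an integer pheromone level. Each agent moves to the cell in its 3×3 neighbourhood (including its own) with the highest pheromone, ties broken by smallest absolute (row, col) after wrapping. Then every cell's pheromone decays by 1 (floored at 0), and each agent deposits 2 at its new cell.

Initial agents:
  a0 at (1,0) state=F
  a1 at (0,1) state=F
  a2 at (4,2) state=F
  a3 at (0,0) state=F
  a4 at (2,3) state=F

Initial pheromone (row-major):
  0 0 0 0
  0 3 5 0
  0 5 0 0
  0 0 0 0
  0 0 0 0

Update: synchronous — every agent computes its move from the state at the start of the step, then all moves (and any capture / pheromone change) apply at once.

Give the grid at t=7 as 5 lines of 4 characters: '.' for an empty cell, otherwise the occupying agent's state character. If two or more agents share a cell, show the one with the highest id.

t=1: a0@(2,1) a1@(1,2) a2@(0,1) a3@(1,1) a4@(1,2) | pheromone: 0 2 0 0 / 0 4 8 0 / 0 6 0 0 / 0 0 0 0 / 0 0 0 0
t=2: a0@(1,2) a1@(1,2) a2@(1,2) a3@(1,2) a4@(1,2) | pheromone: 0 1 0 0 / 0 3 17 0 / 0 5 0 0 / 0 0 0 0 / 0 0 0 0
t=3: a0@(1,2) a1@(1,2) a2@(1,2) a3@(1,2) a4@(1,2) | pheromone: 0 0 0 0 / 0 2 26 0 / 0 4 0 0 / 0 0 0 0 / 0 0 0 0
t=4: a0@(1,2) a1@(1,2) a2@(1,2) a3@(1,2) a4@(1,2) | pheromone: 0 0 0 0 / 0 1 35 0 / 0 3 0 0 / 0 0 0 0 / 0 0 0 0
t=5: a0@(1,2) a1@(1,2) a2@(1,2) a3@(1,2) a4@(1,2) | pheromone: 0 0 0 0 / 0 0 44 0 / 0 2 0 0 / 0 0 0 0 / 0 0 0 0
t=6: a0@(1,2) a1@(1,2) a2@(1,2) a3@(1,2) a4@(1,2) | pheromone: 0 0 0 0 / 0 0 53 0 / 0 1 0 0 / 0 0 0 0 / 0 0 0 0
t=7: a0@(1,2) a1@(1,2) a2@(1,2) a3@(1,2) a4@(1,2) | pheromone: 0 0 0 0 / 0 0 62 0 / 0 0 0 0 / 0 0 0 0 / 0 0 0 0

....
..F.
....
....
....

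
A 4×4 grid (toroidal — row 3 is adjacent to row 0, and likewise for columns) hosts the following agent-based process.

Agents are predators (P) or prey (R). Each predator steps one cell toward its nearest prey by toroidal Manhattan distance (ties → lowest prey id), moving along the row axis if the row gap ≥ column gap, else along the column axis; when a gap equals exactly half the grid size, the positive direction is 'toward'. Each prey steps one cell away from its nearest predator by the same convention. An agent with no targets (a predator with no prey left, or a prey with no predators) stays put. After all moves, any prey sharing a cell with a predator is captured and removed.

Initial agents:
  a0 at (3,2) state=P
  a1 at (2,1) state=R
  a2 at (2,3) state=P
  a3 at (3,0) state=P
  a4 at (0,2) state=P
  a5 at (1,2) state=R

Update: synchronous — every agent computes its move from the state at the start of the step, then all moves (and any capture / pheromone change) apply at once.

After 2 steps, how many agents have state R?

0

t=1: a0@(2,2):P a1@(1,1):R a2@(2,0):P a3@(2,0):P a4@(1,2):P
t=2: a0@(1,2):P a2@(1,0):P a3@(1,0):P a4@(1,1):P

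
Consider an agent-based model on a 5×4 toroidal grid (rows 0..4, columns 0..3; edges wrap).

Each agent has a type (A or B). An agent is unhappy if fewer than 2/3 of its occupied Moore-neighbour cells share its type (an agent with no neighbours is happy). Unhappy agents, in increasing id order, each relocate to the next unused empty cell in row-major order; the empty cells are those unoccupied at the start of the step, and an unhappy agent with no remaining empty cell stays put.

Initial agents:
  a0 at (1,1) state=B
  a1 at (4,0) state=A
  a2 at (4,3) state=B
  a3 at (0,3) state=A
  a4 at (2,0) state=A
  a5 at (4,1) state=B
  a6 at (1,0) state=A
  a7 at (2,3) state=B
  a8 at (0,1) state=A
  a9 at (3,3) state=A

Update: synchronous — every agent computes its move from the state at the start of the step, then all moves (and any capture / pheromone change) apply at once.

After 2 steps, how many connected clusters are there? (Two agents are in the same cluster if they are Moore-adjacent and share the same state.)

2

t=1: a0@(0,0):B a1@(0,2):A a2@(1,2):B a3@(0,3):A a4@(1,3):A a5@(2,1):B a6@(2,2):A a7@(3,0):B a8@(3,1):A a9@(3,2):A
t=2: a0@(0,1):B a1@(0,2):A a2@(1,0):B a3@(1,1):A a4@(2,0):A a5@(2,3):B a6@(3,3):A a7@(4,0):B a8@(4,1):A a9@(3,2):A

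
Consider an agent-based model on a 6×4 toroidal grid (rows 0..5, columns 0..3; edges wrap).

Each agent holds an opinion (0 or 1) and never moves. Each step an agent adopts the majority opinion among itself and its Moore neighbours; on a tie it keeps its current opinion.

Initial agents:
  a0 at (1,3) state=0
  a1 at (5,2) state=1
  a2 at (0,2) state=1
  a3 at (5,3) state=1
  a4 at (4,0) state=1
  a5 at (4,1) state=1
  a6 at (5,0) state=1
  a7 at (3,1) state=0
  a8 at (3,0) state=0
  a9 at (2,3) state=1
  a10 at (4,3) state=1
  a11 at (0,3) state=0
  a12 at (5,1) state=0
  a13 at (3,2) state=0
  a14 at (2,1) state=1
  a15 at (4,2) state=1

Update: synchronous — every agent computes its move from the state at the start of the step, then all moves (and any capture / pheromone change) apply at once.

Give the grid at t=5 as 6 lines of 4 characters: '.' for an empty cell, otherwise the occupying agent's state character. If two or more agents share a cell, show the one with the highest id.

t=1: a0@(1,3):0 a1@(5,2):1 a2@(0,2):1 a3@(5,3):1 a4@(4,0):1 a5@(4,1):1 a6@(5,0):1 a7@(3,1):1 a8@(3,0):1 a9@(2,3):0 a10@(4,3):1 a11@(0,3):1 a12@(5,1):1 a13@(3,2):1 a14@(2,1):0 a15@(4,2):1
t=2: a0@(1,3):0 a1@(5,2):1 a2@(0,2):1 a3@(5,3):1 a4@(4,0):1 a5@(4,1):1 a6@(5,0):1 a7@(3,1):1 a8@(3,0):1 a9@(2,3):0 a10@(4,3):1 a11@(0,3):1 a12@(5,1):1 a13@(3,2):1 a14@(2,1):1 a15@(4,2):1
t=3: (unchanged — steady state)

..11
...0
.1.0
111.
1111
1111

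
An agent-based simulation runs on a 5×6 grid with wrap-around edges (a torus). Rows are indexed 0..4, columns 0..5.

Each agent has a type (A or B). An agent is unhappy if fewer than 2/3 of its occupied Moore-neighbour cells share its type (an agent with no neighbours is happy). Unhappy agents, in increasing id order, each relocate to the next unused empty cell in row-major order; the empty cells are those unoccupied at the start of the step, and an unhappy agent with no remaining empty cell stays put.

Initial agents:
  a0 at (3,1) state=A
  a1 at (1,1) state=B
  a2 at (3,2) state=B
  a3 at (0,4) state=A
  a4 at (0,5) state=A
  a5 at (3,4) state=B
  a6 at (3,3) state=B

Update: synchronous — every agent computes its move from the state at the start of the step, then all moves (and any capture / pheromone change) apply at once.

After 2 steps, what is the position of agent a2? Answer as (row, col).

t=1: a0@(0,0):A a1@(1,1):B a2@(0,1):B a3@(0,4):A a4@(0,5):A a5@(3,4):B a6@(3,3):B
t=2: a0@(0,2):A a1@(0,3):B a2@(1,0):B a3@(0,4):A a4@(0,5):A a5@(3,4):B a6@(3,3):B

(1, 0)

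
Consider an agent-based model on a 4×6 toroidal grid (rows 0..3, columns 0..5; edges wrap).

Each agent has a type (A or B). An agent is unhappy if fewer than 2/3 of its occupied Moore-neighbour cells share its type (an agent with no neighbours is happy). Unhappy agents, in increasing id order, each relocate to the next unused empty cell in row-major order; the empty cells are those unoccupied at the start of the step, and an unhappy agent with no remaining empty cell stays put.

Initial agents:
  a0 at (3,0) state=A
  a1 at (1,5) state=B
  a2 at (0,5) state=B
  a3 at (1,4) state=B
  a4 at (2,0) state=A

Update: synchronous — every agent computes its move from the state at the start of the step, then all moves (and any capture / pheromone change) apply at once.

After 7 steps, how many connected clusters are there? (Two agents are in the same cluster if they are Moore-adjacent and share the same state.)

2

t=1: a0@(0,0):A a1@(1,5):B a2@(0,5):B a3@(1,4):B a4@(0,1):A
t=2: a0@(0,2):A a1@(1,5):B a2@(0,5):B a3@(1,4):B a4@(0,1):A
t=3: (unchanged — steady state)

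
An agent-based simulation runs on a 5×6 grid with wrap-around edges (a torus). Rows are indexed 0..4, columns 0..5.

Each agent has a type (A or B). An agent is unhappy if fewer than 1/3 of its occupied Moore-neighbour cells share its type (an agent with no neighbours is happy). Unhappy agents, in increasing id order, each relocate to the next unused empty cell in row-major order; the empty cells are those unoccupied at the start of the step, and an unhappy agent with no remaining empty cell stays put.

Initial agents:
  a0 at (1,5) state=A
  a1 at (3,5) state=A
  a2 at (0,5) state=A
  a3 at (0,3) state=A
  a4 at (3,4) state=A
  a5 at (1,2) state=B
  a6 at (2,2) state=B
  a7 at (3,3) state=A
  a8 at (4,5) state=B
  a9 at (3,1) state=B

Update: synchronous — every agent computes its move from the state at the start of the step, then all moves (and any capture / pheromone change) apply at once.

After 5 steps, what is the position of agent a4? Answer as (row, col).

(3, 4)

t=1: a0@(1,5):A a1@(3,5):A a2@(0,5):A a3@(0,0):A a4@(3,4):A a5@(1,2):B a6@(2,2):B a7@(3,3):A a8@(0,1):B a9@(3,1):B
t=2: (unchanged — steady state)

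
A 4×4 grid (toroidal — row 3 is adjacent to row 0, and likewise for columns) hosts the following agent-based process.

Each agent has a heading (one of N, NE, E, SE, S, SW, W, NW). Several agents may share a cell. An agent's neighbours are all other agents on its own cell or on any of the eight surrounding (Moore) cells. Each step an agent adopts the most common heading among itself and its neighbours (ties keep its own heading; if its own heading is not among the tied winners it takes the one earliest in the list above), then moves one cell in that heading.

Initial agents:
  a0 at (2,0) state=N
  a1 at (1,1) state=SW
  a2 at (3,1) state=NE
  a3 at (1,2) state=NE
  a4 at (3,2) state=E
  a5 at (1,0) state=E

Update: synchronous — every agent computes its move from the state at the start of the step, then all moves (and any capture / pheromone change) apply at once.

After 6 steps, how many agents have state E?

t=1: a0@(1,0):N a1@(2,0):SW a2@(2,2):NE a3@(0,3):NE a4@(3,3):E a5@(1,1):E
t=2: a0@(0,0):N a1@(2,1):E a2@(2,3):E a3@(3,0):NE a4@(2,0):NE a5@(1,2):E
t=3: a0@(3,0):N a1@(2,2):E a2@(2,0):E a3@(2,1):NE a4@(1,1):NE a5@(1,3):E
t=4: a0@(2,0):N a1@(2,3):E a2@(2,1):E a3@(1,2):NE a4@(0,2):NE a5@(1,0):E
t=5: a0@(2,1):E a1@(2,0):E a2@(2,2):E a3@(0,3):NE a4@(3,3):NE a5@(1,1):E
t=6: a0@(2,2):E a1@(2,1):E a2@(2,3):E a3@(3,0):NE a4@(2,0):NE a5@(1,2):E

4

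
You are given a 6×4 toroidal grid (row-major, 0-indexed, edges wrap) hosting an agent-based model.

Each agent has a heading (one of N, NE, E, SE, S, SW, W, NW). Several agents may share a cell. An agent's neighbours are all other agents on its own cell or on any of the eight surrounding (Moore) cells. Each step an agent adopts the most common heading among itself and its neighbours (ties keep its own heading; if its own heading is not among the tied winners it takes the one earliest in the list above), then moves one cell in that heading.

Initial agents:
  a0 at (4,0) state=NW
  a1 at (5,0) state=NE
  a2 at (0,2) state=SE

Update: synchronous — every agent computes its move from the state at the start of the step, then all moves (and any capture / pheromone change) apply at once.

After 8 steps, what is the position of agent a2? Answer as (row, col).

t=1: a0@(3,3):NW a1@(4,1):NE a2@(1,3):SE
t=2: a0@(2,2):NW a1@(3,2):NE a2@(2,0):SE
t=3: a0@(1,1):NW a1@(2,3):NE a2@(3,1):SE
t=4: a0@(0,0):NW a1@(1,0):NE a2@(4,2):SE
t=5: a0@(5,3):NW a1@(0,1):NE a2@(5,3):SE
t=6: a0@(4,2):NW a1@(5,2):NE a2@(0,0):SE
t=7: a0@(3,1):NW a1@(4,3):NE a2@(1,1):SE
t=8: a0@(2,0):NW a1@(3,0):NE a2@(2,2):SE

(2, 2)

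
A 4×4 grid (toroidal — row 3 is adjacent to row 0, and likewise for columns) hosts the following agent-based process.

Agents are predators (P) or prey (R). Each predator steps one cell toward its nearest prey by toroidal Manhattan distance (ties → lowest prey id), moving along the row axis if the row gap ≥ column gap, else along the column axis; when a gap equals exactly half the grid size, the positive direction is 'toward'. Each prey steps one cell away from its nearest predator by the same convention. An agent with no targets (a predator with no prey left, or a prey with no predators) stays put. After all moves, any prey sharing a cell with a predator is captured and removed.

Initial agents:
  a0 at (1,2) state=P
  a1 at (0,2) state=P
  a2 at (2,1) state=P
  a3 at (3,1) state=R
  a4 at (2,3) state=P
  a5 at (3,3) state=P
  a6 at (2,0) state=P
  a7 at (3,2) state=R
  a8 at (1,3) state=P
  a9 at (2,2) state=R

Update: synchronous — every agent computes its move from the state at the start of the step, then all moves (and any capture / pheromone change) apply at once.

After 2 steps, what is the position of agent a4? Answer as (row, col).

t=1: a0@(2,2):P a1@(3,2):P a2@(3,1):P a3@(0,1):R a4@(2,2):P a5@(3,2):P a6@(3,0):P a8@(2,3):P
t=2: a0@(3,2):P a1@(0,2):P a2@(0,1):P a3@(1,1):R a4@(3,2):P a5@(0,2):P a6@(0,0):P a8@(3,3):P

(3, 2)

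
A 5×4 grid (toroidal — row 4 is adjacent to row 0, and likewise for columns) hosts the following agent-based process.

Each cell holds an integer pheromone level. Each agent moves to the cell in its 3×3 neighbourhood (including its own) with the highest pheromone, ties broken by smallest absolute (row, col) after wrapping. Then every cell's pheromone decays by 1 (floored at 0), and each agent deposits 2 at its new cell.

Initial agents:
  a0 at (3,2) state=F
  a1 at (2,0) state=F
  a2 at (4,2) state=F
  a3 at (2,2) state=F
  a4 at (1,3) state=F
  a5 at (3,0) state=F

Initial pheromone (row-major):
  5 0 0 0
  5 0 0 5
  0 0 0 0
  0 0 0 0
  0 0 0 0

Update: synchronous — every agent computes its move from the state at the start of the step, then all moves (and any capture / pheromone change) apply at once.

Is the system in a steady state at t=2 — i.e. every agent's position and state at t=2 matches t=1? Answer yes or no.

t=1: a0@(2,1) a1@(1,0) a2@(0,1) a3@(1,3) a4@(0,0) a5@(2,0) | pheromone: 6 2 0 0 / 6 0 0 6 / 2 2 0 0 / 0 0 0 0 / 0 0 0 0
t=2: a0@(1,0) a1@(0,0) a2@(0,0) a3@(0,0) a4@(0,0) a5@(1,0) | pheromone: 13 1 0 0 / 9 0 0 5 / 1 1 0 0 / 0 0 0 0 / 0 0 0 0

no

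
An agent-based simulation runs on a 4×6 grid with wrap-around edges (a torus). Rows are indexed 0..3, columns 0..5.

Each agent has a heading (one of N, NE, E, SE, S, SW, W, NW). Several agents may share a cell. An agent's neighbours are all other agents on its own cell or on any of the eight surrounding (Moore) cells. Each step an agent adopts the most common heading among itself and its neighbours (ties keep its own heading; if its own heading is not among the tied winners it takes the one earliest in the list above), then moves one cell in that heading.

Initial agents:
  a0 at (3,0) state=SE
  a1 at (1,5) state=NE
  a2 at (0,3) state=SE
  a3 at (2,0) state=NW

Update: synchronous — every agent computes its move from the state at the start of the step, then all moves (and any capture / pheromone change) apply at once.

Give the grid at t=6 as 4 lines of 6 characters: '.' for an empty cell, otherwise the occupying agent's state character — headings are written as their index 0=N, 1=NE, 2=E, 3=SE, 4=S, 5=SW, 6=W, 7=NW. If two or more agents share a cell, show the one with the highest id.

7.....
3.....
...3..
.....1

t=1: a0@(0,1):SE a1@(0,0):NE a2@(1,4):SE a3@(1,5):NW
t=2: a0@(1,2):SE a1@(3,1):NE a2@(2,5):SE a3@(0,4):NW
t=3: a0@(2,3):SE a1@(2,2):NE a2@(3,0):SE a3@(3,3):NW
t=4: a0@(3,4):SE a1@(1,3):NE a2@(0,1):SE a3@(2,2):NW
t=5: a0@(0,5):SE a1@(0,4):NE a2@(1,2):SE a3@(1,1):NW
t=6: a0@(1,0):SE a1@(3,5):NE a2@(2,3):SE a3@(0,0):NW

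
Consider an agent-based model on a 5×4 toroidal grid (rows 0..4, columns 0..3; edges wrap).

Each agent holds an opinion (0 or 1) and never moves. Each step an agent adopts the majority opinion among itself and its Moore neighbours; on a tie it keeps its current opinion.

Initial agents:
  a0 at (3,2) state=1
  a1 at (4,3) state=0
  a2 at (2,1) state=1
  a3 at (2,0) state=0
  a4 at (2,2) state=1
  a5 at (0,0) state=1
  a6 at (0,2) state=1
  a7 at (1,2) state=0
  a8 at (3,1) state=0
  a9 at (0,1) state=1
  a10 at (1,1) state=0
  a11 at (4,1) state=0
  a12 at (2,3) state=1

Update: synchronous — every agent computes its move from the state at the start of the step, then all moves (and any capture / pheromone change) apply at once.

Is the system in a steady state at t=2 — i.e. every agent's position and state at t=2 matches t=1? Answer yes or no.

no

t=1: a0@(3,2):1 a1@(4,3):1 a2@(2,1):0 a3@(2,0):0 a4@(2,2):1 a5@(0,0):0 a6@(0,2):0 a7@(1,2):1 a8@(3,1):0 a9@(0,1):1 a10@(1,1):1 a11@(4,1):1 a12@(2,3):1
t=2: a0@(3,2):1 a1@(4,3):1 a2@(2,1):1 a3@(2,0):0 a4@(2,2):1 a5@(0,0):1 a6@(0,2):1 a7@(1,2):1 a8@(3,1):0 a9@(0,1):1 a10@(1,1):1 a11@(4,1):1 a12@(2,3):1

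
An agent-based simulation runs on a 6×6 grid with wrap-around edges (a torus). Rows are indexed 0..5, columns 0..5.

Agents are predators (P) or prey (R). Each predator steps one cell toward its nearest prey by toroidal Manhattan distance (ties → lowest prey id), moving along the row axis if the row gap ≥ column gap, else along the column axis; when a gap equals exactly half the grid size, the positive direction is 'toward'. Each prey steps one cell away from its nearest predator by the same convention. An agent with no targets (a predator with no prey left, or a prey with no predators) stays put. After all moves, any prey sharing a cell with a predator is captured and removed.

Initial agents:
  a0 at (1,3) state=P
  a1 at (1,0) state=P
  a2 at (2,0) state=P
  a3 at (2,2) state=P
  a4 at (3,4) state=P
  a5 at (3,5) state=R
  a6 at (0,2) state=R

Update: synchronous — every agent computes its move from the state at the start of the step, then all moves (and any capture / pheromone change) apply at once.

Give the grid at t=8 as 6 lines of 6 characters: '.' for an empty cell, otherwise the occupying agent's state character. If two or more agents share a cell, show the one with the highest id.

......
......
......
.PPP..
..P...
......

t=1: a0@(0,3):P a1@(2,0):P a2@(3,0):P a3@(1,2):P a4@(3,5):P a6@(5,2):R
t=2: a0@(5,3):P a1@(3,0):P a2@(4,0):P a3@(0,2):P a4@(3,0):P a6@(4,2):R
t=3: a0@(4,3):P a1@(3,1):P a2@(4,1):P a3@(5,2):P a4@(3,1):P a6@(3,2):R
t=4: a0@(3,3):P a1@(3,2):P a2@(3,1):P a3@(4,2):P a4@(3,2):P
t=5: (unchanged — steady state)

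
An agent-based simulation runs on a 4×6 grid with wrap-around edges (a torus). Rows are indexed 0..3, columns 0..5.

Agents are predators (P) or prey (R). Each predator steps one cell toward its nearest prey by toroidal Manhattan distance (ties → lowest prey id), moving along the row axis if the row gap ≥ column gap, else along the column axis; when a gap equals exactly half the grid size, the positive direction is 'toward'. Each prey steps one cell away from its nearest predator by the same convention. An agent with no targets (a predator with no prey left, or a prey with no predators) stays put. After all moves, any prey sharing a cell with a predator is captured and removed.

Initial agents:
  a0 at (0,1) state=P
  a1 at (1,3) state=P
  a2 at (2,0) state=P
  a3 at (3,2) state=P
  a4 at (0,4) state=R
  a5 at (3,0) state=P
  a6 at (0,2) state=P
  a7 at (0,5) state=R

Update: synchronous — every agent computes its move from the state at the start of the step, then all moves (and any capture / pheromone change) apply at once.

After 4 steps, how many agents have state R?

t=1: a0@(0,0):P a1@(0,3):P a2@(3,0):P a3@(3,3):P a4@(3,4):R a5@(0,0):P a6@(0,3):P a7@(0,4):R
t=2: a0@(0,5):P a1@(0,4):P a2@(3,5):P a3@(3,4):P a5@(0,5):P a6@(0,4):P
t=3: (unchanged — steady state)

0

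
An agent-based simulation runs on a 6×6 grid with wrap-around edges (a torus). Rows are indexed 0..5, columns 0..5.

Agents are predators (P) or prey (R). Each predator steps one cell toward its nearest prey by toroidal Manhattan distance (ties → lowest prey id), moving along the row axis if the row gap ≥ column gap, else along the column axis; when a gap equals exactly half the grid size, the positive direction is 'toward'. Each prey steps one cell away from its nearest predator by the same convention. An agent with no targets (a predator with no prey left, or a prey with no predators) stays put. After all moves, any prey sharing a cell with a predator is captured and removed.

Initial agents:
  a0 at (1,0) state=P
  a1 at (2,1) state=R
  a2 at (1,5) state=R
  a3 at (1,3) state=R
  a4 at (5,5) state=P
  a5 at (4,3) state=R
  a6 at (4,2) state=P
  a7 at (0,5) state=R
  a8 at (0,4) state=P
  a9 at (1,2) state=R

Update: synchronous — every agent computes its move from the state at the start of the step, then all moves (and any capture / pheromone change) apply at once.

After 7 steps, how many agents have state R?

5

t=1: a0@(1,5):P a1@(3,1):R a2@(1,4):R a3@(2,3):R a4@(0,5):P a5@(4,4):R a6@(4,3):P a8@(0,5):P a9@(1,3):R
t=2: a0@(1,4):P a1@(3,0):R a2@(1,3):R a3@(1,3):R a4@(1,5):P a5@(4,5):R a6@(4,4):P a8@(1,5):P a9@(1,2):R
t=3: a0@(1,3):P a1@(4,0):R a2@(1,2):R a3@(1,2):R a4@(1,4):P a5@(4,0):R a6@(4,5):P a8@(1,4):P a9@(1,1):R
t=4: a0@(1,2):P a1@(4,1):R a2@(1,1):R a3@(1,1):R a4@(1,3):P a5@(4,1):R a6@(4,0):P a8@(1,3):P a9@(1,0):R
t=5: a0@(1,1):P a1@(4,2):R a2@(1,0):R a3@(1,0):R a4@(1,2):P a5@(4,2):R a6@(4,1):P a8@(1,2):P a9@(1,5):R
t=6: a0@(1,0):P a1@(4,3):R a2@(1,5):R a3@(1,5):R a4@(1,1):P a5@(4,3):R a6@(4,2):P a8@(1,1):P a9@(1,4):R
t=7: a0@(1,5):P a1@(4,4):R a2@(1,4):R a3@(1,4):R a4@(1,0):P a5@(4,4):R a6@(4,3):P a8@(1,0):P a9@(1,3):R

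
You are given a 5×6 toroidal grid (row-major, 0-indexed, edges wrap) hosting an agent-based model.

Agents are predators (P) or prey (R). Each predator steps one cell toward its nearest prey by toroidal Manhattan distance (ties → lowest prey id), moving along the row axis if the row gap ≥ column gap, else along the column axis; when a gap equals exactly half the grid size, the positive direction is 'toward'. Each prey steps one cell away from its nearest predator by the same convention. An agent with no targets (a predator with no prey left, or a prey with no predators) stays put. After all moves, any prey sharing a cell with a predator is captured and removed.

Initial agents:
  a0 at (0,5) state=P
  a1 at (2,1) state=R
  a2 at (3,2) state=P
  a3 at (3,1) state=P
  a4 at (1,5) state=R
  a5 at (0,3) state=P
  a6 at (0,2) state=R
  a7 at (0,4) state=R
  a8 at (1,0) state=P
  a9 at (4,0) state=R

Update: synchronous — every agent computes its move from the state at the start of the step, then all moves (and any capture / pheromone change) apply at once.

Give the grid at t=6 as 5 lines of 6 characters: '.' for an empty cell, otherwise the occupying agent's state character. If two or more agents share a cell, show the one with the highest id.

..RPP.
....P.
..R...
......
......

t=1: a0@(1,5):P a1@(1,1):R a2@(2,2):P a3@(2,1):P a4@(2,5):R a5@(0,2):P a6@(0,1):R a7@(0,3):R a8@(1,5):P a9@(3,0):R
t=2: a0@(2,5):P a2@(1,2):P a3@(1,1):P a4@(3,5):R a5@(0,1):P a6@(0,0):R a7@(0,4):R a8@(2,5):P a9@(4,0):R
t=3: a0@(3,5):P a2@(1,1):P a3@(0,1):P a4@(4,5):R a5@(0,0):P a6@(0,5):R a7@(4,4):R a8@(3,5):P a9@(3,0):R
t=4: a0@(4,5):P a2@(1,0):P a3@(0,0):P a5@(0,5):P a6@(0,4):R a7@(0,4):R a8@(4,5):P a9@(3,1):R
t=5: a0@(0,5):P a2@(1,5):P a3@(0,5):P a5@(0,4):P a6@(0,3):R a7@(0,3):R a8@(0,5):P a9@(3,2):R
t=6: a0@(0,4):P a2@(1,4):P a3@(0,4):P a5@(0,3):P a6@(0,2):R a7@(0,2):R a8@(0,4):P a9@(2,2):R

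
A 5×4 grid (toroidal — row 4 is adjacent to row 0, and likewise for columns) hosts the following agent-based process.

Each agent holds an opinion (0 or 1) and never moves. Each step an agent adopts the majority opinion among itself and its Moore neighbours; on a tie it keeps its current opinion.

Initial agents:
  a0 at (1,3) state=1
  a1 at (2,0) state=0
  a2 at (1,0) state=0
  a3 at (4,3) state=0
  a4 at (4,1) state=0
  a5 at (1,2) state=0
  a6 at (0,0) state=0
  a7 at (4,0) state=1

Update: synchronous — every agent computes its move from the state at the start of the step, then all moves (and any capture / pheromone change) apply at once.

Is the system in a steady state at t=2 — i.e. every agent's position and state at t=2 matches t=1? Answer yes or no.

t=1: a0@(1,3):0 a1@(2,0):0 a2@(1,0):0 a3@(4,3):0 a4@(4,1):0 a5@(1,2):0 a6@(0,0):0 a7@(4,0):0
t=2: (unchanged — steady state)

yes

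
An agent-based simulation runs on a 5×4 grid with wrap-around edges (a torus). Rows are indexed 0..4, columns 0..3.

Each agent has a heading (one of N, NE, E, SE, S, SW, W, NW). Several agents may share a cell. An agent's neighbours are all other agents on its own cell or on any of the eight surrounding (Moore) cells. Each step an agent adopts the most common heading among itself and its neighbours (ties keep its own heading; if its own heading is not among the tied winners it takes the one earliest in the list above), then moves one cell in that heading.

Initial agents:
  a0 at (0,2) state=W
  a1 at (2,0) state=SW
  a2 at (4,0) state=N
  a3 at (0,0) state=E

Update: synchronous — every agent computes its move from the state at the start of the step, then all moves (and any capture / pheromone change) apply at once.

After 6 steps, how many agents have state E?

t=1: a0@(0,1):W a1@(3,3):SW a2@(3,0):N a3@(0,1):E
t=2: a0@(0,0):W a1@(4,2):SW a2@(2,0):N a3@(0,2):E
t=3: a0@(0,3):W a1@(0,1):SW a2@(1,0):N a3@(0,3):E
t=4: a0@(0,2):W a1@(1,0):SW a2@(0,0):N a3@(0,0):E
t=5: a0@(0,1):W a1@(2,3):SW a2@(4,0):N a3@(0,1):E
t=6: a0@(0,0):W a1@(3,2):SW a2@(3,0):N a3@(0,2):E

1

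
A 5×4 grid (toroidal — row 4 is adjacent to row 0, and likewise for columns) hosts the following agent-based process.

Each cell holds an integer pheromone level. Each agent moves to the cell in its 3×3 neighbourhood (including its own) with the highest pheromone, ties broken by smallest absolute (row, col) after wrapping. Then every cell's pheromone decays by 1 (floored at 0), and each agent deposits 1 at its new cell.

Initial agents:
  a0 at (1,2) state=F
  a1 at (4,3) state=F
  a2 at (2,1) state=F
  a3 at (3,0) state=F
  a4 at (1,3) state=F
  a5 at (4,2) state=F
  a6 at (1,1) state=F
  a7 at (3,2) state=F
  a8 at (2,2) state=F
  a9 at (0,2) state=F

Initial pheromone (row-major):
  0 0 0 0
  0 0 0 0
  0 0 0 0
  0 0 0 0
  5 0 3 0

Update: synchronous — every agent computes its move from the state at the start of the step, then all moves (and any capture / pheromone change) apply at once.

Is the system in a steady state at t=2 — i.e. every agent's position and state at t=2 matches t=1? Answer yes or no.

no

t=1: a0@(0,1) a1@(4,0) a2@(1,0) a3@(4,0) a4@(0,0) a5@(4,2) a6@(0,0) a7@(4,2) a8@(1,1) a9@(4,2) | pheromone: 2 1 0 0 / 1 1 0 0 / 0 0 0 0 / 0 0 0 0 / 6 0 5 0
t=2: a0@(4,0) a1@(4,0) a2@(0,0) a3@(4,0) a4@(4,0) a5@(4,2) a6@(4,0) a7@(4,2) a8@(0,0) a9@(4,2) | pheromone: 3 0 0 0 / 0 0 0 0 / 0 0 0 0 / 0 0 0 0 / 10 0 7 0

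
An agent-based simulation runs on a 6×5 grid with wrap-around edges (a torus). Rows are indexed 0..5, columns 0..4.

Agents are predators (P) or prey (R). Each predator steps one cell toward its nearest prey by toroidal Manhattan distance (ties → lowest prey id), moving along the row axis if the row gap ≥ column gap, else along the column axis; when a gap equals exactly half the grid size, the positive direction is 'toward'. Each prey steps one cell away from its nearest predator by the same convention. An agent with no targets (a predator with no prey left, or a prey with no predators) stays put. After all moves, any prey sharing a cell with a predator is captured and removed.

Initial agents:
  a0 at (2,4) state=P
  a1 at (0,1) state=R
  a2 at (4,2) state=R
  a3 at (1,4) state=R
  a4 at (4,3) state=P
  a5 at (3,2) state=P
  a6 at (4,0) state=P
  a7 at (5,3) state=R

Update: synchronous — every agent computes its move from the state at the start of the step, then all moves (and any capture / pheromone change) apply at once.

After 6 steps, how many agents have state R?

2

t=1: a0@(1,4):P a1@(1,1):R a3@(0,4):R a4@(4,2):P a5@(4,2):P a6@(4,1):P a7@(0,3):R
t=2: a0@(0,4):P a1@(1,2):R a3@(5,4):R a4@(5,2):P a5@(5,2):P a6@(5,1):P a7@(5,3):R
t=3: a0@(5,4):P a1@(2,2):R a3@(4,4):R a4@(5,3):P a5@(5,3):P a6@(5,0):P
t=4: a0@(4,4):P a1@(1,2):R a3@(3,4):R a4@(4,3):P a5@(4,3):P a6@(4,0):P
t=5: a0@(3,4):P a1@(0,2):R a3@(2,4):R a4@(3,3):P a5@(3,3):P a6@(3,0):P
t=6: a0@(2,4):P a1@(5,2):R a3@(1,4):R a4@(2,3):P a5@(2,3):P a6@(2,0):P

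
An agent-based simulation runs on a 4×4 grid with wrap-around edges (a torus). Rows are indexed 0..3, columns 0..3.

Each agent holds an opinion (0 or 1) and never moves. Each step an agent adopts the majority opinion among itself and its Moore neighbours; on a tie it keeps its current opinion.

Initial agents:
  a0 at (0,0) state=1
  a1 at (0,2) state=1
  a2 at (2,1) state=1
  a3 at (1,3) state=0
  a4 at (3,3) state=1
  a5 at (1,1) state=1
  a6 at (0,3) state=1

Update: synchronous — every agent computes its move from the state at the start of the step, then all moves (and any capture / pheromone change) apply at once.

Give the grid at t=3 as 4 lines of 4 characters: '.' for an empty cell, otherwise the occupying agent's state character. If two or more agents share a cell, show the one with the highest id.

t=1: a0@(0,0):1 a1@(0,2):1 a2@(2,1):1 a3@(1,3):1 a4@(3,3):1 a5@(1,1):1 a6@(0,3):1
t=2: (unchanged — steady state)

1.11
.1.1
.1..
...1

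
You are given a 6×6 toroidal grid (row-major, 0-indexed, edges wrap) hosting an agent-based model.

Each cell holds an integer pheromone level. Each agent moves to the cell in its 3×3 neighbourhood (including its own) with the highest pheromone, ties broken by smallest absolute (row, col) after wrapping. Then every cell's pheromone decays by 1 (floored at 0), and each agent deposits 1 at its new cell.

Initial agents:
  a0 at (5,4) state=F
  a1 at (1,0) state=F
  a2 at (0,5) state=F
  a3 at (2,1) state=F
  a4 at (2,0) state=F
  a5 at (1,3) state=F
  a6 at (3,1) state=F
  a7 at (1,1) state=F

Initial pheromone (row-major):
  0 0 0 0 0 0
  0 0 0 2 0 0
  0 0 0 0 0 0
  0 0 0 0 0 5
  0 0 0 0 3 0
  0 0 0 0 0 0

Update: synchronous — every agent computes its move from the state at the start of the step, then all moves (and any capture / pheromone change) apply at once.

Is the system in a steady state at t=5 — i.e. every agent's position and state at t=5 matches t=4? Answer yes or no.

yes

t=1: a0@(4,4) a1@(0,0) a2@(0,0) a3@(1,0) a4@(3,5) a5@(1,3) a6@(2,0) a7@(0,0) | pheromone: 3 0 0 0 0 0 / 1 0 0 2 0 0 / 1 0 0 0 0 0 / 0 0 0 0 0 5 / 0 0 0 0 3 0 / 0 0 0 0 0 0
t=2: a0@(3,5) a1@(0,0) a2@(0,0) a3@(0,0) a4@(3,5) a5@(1,3) a6@(3,5) a7@(0,0) | pheromone: 6 0 0 0 0 0 / 0 0 0 2 0 0 / 0 0 0 0 0 0 / 0 0 0 0 0 7 / 0 0 0 0 2 0 / 0 0 0 0 0 0
t=3: a0@(3,5) a1@(0,0) a2@(0,0) a3@(0,0) a4@(3,5) a5@(1,3) a6@(3,5) a7@(0,0) | pheromone: 9 0 0 0 0 0 / 0 0 0 2 0 0 / 0 0 0 0 0 0 / 0 0 0 0 0 9 / 0 0 0 0 1 0 / 0 0 0 0 0 0
t=4: a0@(3,5) a1@(0,0) a2@(0,0) a3@(0,0) a4@(3,5) a5@(1,3) a6@(3,5) a7@(0,0) | pheromone: 12 0 0 0 0 0 / 0 0 0 2 0 0 / 0 0 0 0 0 0 / 0 0 0 0 0 11 / 0 0 0 0 0 0 / 0 0 0 0 0 0
t=5: a0@(3,5) a1@(0,0) a2@(0,0) a3@(0,0) a4@(3,5) a5@(1,3) a6@(3,5) a7@(0,0) | pheromone: 15 0 0 0 0 0 / 0 0 0 2 0 0 / 0 0 0 0 0 0 / 0 0 0 0 0 13 / 0 0 0 0 0 0 / 0 0 0 0 0 0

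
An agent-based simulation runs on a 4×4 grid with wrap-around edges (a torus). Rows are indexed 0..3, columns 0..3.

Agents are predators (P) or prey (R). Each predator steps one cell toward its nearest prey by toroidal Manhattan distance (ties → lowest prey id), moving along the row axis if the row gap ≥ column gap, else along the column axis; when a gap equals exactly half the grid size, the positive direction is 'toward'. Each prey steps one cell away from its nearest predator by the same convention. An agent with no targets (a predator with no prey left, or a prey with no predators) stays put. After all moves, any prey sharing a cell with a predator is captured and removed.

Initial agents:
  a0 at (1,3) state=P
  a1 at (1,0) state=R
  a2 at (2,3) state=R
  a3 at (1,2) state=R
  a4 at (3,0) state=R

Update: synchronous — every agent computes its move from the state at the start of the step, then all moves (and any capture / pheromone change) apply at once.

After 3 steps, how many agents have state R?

4

t=1: a0@(1,0):P a1@(1,1):R a2@(3,3):R a3@(1,1):R a4@(2,0):R
t=2: a0@(1,1):P a1@(1,2):R a2@(2,3):R a3@(1,2):R a4@(3,0):R
t=3: a0@(1,2):P a1@(1,3):R a2@(2,2):R a3@(1,3):R a4@(2,0):R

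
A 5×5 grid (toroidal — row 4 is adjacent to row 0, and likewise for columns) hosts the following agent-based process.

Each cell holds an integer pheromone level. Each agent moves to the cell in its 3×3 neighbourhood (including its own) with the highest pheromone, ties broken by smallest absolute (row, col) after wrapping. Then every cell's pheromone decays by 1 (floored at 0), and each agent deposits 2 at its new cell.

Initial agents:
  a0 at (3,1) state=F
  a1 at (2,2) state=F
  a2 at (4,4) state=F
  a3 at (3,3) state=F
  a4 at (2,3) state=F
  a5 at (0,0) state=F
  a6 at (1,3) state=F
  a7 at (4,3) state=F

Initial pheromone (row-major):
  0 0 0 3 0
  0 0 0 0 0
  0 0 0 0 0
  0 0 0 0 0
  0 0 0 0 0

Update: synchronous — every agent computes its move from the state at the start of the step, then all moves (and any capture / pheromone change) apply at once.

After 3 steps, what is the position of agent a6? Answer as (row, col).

t=1: a0@(2,0) a1@(1,1) a2@(0,3) a3@(2,2) a4@(1,2) a5@(0,0) a6@(0,3) a7@(0,3) | pheromone: 2 0 0 8 0 / 0 2 2 0 0 / 2 0 2 0 0 / 0 0 0 0 0 / 0 0 0 0 0
t=2: a0@(1,1) a1@(0,0) a2@(0,3) a3@(1,1) a4@(0,3) a5@(0,0) a6@(0,3) a7@(0,3) | pheromone: 5 0 0 15 0 / 0 5 1 0 0 / 1 0 1 0 0 / 0 0 0 0 0 / 0 0 0 0 0
t=3: a0@(0,0) a1@(0,0) a2@(0,3) a3@(0,0) a4@(0,3) a5@(0,0) a6@(0,3) a7@(0,3) | pheromone: 12 0 0 22 0 / 0 4 0 0 0 / 0 0 0 0 0 / 0 0 0 0 0 / 0 0 0 0 0

(0, 3)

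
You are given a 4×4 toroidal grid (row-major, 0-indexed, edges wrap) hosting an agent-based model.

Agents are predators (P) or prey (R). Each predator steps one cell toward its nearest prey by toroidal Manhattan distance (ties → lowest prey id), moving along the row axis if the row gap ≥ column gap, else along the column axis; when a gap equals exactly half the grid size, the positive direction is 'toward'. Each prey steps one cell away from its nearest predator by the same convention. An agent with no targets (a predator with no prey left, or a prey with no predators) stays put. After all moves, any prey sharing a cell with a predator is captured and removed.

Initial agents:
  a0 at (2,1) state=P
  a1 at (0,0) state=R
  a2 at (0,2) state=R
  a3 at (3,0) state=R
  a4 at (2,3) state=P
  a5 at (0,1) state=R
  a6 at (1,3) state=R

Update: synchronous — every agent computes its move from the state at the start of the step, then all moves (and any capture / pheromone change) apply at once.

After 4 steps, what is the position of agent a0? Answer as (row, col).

t=1: a0@(3,1):P a1@(3,0):R a2@(3,2):R a3@(0,0):R a4@(1,3):P a6@(0,3):R
t=2: a0@(3,0):P a1@(3,3):R a2@(3,3):R a3@(1,0):R a4@(0,3):P a6@(3,3):R
t=3: a0@(3,3):P a1@(3,2):R a2@(3,2):R a3@(0,0):R a4@(3,3):P a6@(3,2):R
t=4: a0@(3,2):P a1@(3,1):R a2@(3,1):R a3@(1,0):R a4@(3,2):P a6@(3,1):R

(3, 2)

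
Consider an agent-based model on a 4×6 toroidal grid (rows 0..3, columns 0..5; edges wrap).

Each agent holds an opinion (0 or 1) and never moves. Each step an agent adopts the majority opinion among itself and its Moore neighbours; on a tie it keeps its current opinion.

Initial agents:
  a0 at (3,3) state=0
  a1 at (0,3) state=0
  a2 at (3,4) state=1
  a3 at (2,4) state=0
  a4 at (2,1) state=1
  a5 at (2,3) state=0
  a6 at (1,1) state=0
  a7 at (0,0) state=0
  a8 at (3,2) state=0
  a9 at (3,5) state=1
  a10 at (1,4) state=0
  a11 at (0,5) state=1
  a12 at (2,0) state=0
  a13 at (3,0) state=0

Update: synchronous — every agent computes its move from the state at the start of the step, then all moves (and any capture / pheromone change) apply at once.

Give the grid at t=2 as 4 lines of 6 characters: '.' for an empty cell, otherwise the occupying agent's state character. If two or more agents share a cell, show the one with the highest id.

t=1: a0@(3,3):0 a1@(0,3):0 a2@(3,4):0 a3@(2,4):0 a4@(2,1):0 a5@(2,3):0 a6@(1,1):0 a7@(0,0):0 a8@(3,2):0 a9@(3,5):0 a10@(1,4):0 a11@(0,5):1 a12@(2,0):0 a13@(3,0):0
t=2: a0@(3,3):0 a1@(0,3):0 a2@(3,4):0 a3@(2,4):0 a4@(2,1):0 a5@(2,3):0 a6@(1,1):0 a7@(0,0):0 a8@(3,2):0 a9@(3,5):0 a10@(1,4):0 a11@(0,5):0 a12@(2,0):0 a13@(3,0):0

0..0.0
.0..0.
00.00.
0.0000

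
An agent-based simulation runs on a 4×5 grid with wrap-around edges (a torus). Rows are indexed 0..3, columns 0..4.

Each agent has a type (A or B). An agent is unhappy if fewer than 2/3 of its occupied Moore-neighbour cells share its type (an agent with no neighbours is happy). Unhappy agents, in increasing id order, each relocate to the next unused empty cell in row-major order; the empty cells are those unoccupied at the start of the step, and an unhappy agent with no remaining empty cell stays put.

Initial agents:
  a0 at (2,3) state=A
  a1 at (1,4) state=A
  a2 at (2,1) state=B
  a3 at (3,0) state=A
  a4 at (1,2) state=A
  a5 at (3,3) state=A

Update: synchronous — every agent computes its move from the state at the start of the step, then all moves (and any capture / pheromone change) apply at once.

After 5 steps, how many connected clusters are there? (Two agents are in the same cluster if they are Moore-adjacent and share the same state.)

t=1: a0@(2,3):A a1@(1,4):A a2@(0,0):B a3@(0,1):A a4@(0,2):A a5@(3,3):A
t=2: a0@(2,3):A a1@(0,3):A a2@(0,4):B a3@(1,0):A a4@(0,2):A a5@(3,3):A
t=3: a0@(2,3):A a1@(0,3):A a2@(0,0):B a3@(0,1):A a4@(0,2):A a5@(3,3):A
t=4: a0@(2,3):A a1@(0,3):A a2@(0,4):B a3@(1,0):A a4@(0,2):A a5@(3,3):A
t=5: a0@(2,3):A a1@(0,3):A a2@(0,0):B a3@(0,1):A a4@(0,2):A a5@(3,3):A

2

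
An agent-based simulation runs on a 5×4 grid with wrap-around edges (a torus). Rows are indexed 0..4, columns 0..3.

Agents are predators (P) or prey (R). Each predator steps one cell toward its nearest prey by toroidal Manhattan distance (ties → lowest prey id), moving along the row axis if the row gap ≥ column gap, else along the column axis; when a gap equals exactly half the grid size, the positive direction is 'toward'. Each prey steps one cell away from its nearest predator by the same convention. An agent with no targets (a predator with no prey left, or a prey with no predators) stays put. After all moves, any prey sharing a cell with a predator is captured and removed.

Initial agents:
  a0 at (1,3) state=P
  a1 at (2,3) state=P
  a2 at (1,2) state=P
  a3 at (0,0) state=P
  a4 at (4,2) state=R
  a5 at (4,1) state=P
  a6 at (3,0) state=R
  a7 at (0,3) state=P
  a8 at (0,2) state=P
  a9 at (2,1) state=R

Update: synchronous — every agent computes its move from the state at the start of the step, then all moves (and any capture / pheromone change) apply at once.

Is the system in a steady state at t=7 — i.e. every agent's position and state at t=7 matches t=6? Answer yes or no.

yes

t=1: a0@(0,3):P a1@(3,3):P a2@(0,2):P a3@(4,0):P a5@(4,2):P a7@(4,3):P a8@(4,2):P a9@(2,0):R
t=2: a0@(1,3):P a1@(2,3):P a2@(1,2):P a3@(3,0):P a5@(3,2):P a7@(3,3):P a8@(3,2):P a9@(1,0):R
t=3: a0@(1,0):P a1@(1,3):P a2@(1,3):P a3@(2,0):P a5@(2,2):P a7@(2,3):P a8@(2,2):P a9@(1,1):R
t=4: a0@(1,1):P a1@(1,0):P a2@(1,0):P a3@(1,0):P a5@(1,2):P a7@(2,0):P a8@(1,2):P
t=5: (unchanged — steady state)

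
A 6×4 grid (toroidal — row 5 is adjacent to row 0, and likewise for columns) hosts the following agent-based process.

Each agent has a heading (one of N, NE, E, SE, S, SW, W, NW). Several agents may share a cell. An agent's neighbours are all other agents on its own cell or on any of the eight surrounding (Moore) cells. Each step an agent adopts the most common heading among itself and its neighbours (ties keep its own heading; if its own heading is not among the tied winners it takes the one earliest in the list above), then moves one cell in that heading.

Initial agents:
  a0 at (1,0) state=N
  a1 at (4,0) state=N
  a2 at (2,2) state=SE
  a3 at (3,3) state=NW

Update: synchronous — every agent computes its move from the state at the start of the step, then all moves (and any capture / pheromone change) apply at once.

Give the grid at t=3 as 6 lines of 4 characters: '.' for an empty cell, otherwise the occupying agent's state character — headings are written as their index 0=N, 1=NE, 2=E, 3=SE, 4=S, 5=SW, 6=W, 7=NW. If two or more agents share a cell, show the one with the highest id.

7...
0...
....
....
0...
.3..

t=1: a0@(0,0):N a1@(3,0):N a2@(3,3):SE a3@(2,2):NW
t=2: a0@(5,0):N a1@(2,0):N a2@(4,0):SE a3@(1,1):NW
t=3: a0@(4,0):N a1@(1,0):N a2@(5,1):SE a3@(0,0):NW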